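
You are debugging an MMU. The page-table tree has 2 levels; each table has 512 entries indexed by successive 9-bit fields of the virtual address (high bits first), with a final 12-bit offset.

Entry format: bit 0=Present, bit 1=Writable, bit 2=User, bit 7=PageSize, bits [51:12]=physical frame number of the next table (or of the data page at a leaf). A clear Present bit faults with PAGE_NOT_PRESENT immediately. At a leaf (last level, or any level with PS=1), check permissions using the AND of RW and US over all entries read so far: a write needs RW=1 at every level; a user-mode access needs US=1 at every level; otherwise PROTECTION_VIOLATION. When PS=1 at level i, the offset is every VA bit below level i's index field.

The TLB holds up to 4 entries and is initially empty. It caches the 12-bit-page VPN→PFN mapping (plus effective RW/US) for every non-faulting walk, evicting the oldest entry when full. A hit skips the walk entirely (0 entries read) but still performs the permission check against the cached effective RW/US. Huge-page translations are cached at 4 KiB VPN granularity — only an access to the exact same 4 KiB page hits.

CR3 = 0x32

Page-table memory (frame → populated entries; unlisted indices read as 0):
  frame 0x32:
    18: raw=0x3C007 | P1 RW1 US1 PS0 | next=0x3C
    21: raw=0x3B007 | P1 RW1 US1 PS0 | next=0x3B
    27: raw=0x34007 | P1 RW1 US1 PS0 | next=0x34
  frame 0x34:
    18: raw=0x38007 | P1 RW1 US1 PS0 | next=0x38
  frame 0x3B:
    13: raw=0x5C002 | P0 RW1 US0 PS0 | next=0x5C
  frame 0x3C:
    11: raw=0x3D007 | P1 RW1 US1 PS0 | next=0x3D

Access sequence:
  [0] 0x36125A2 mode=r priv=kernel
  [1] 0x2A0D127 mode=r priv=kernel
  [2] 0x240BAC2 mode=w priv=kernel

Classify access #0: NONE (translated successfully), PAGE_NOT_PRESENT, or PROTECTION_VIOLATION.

Walk each access:
#0 VA=0x36125A2 (r,kernel):
  L0 @0x32[27] → 0x34007  P=1,RW=1,US=1,PS=0
  L1 @0x34[18] → 0x38007  P=1,RW=1,US=1,PS=0
  ✓ 0x385A2  — 2 lookups
#1 VA=0x2A0D127 (r,kernel):
  L0 @0x32[21] → 0x3B007  P=1,RW=1,US=1,PS=0
  L1 @0x3B[13] → 0x5C002  P=0,RW=1,US=0,PS=0
  ✗ PAGE_NOT_PRESENT  [2 reads]
#2 VA=0x240BAC2 (w,kernel):
  L0 @0x32[18] → 0x3C007  P=1,RW=1,US=1,PS=0
  L1 @0x3C[11] → 0x3D007  P=1,RW=1,US=1,PS=0
  ✓ 0x3DAC2  — 2 lookups

Access #0 fault: NONE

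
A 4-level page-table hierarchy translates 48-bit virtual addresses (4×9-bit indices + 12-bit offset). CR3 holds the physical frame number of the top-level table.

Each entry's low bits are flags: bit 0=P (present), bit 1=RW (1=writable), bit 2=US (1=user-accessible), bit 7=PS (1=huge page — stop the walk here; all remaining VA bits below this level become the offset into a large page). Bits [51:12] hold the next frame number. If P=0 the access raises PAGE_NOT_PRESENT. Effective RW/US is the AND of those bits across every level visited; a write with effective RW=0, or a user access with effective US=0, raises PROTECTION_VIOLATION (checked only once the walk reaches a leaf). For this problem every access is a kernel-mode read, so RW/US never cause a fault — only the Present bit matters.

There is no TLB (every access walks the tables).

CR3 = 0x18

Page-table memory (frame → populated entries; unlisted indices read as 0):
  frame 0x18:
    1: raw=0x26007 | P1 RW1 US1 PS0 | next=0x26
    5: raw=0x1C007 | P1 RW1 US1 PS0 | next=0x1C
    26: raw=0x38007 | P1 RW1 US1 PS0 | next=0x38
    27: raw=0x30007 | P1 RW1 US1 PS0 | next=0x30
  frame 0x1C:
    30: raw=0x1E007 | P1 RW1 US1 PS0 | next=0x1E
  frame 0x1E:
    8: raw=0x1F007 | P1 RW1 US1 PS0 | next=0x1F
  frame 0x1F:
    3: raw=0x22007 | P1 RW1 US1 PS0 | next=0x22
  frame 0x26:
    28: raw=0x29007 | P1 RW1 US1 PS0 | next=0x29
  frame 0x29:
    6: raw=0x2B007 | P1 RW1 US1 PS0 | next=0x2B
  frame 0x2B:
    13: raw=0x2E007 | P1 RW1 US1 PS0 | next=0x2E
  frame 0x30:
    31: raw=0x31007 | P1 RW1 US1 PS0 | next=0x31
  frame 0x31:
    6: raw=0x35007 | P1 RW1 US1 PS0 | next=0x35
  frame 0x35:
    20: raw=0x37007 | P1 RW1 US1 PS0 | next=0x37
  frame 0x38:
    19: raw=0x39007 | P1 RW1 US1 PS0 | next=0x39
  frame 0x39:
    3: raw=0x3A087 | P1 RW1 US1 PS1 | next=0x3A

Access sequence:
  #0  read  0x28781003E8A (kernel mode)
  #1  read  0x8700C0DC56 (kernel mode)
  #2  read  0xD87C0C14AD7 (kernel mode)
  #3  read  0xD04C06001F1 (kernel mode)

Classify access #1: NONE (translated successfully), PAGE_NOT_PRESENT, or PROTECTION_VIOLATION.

Per-access translation:
#0 VA=0x28781003E8A (r,kernel):
  L0 @0x18[5] → 0x1C007  P=1,RW=1,US=1,PS=0
  L1 @0x1C[30] → 0x1E007  P=1,RW=1,US=1,PS=0
  L2 @0x1E[8] → 0x1F007  P=1,RW=1,US=1,PS=0
  L3 @0x1F[3] → 0x22007  P=1,RW=1,US=1,PS=0
  → PA=0x22E8A  (4 entries read)
#1 VA=0x8700C0DC56 (r,kernel):
  L0 @0x18[1] → 0x26007  P=1,RW=1,US=1,PS=0
  L1 @0x26[28] → 0x29007  P=1,RW=1,US=1,PS=0
  L2 @0x29[6] → 0x2B007  P=1,RW=1,US=1,PS=0
  L3 @0x2B[13] → 0x2E007  P=1,RW=1,US=1,PS=0
  → PA=0x2EC56  (4 entries read)
#2 VA=0xD87C0C14AD7 (r,kernel):
  L0 @0x18[27] → 0x30007  P=1,RW=1,US=1,PS=0
  L1 @0x30[31] → 0x31007  P=1,RW=1,US=1,PS=0
  L2 @0x31[6] → 0x35007  P=1,RW=1,US=1,PS=0
  L3 @0x35[20] → 0x37007  P=1,RW=1,US=1,PS=0
  → PA=0x37AD7  (4 entries read)
#3 VA=0xD04C06001F1 (r,kernel):
  L0 @0x18[26] → 0x38007  P=1,RW=1,US=1,PS=0
  L1 @0x38[19] → 0x39007  P=1,RW=1,US=1,PS=0
  L2 @0x39[3] → 0x3A087  P=1,RW=1,US=1,PS=1
  → PA=0x3A1F1 (huge @L2)  (3 entries read)

Access #1 fault: NONE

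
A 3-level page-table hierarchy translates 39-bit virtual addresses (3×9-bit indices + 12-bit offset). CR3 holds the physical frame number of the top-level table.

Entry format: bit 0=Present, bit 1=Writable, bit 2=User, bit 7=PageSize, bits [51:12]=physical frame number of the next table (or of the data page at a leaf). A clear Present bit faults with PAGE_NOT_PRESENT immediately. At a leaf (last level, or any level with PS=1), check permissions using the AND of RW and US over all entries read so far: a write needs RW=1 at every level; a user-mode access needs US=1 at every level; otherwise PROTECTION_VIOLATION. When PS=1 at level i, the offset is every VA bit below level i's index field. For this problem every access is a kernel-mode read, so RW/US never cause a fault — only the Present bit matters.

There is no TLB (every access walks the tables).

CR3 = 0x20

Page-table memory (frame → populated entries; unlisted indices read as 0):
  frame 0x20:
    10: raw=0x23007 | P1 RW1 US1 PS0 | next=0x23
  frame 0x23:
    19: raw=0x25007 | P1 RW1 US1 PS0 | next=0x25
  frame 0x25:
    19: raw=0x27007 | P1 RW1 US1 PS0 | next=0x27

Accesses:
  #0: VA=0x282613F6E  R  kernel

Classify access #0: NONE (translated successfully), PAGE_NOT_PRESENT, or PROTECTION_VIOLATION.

Trace:
#0 VA=0x282613F6E (r,kernel):
  lvl0: tbl 0x20, slot 10 ⇒ 0x23007 (P1/RW1/US1/PS0)
  lvl1: tbl 0x23, slot 19 ⇒ 0x25007 (P1/RW1/US1/PS0)
  lvl2: tbl 0x25, slot 19 ⇒ 0x27007 (P1/RW1/US1/PS0)
  → PA=0x27F6E  (3 entries read)

Access #0 fault: NONE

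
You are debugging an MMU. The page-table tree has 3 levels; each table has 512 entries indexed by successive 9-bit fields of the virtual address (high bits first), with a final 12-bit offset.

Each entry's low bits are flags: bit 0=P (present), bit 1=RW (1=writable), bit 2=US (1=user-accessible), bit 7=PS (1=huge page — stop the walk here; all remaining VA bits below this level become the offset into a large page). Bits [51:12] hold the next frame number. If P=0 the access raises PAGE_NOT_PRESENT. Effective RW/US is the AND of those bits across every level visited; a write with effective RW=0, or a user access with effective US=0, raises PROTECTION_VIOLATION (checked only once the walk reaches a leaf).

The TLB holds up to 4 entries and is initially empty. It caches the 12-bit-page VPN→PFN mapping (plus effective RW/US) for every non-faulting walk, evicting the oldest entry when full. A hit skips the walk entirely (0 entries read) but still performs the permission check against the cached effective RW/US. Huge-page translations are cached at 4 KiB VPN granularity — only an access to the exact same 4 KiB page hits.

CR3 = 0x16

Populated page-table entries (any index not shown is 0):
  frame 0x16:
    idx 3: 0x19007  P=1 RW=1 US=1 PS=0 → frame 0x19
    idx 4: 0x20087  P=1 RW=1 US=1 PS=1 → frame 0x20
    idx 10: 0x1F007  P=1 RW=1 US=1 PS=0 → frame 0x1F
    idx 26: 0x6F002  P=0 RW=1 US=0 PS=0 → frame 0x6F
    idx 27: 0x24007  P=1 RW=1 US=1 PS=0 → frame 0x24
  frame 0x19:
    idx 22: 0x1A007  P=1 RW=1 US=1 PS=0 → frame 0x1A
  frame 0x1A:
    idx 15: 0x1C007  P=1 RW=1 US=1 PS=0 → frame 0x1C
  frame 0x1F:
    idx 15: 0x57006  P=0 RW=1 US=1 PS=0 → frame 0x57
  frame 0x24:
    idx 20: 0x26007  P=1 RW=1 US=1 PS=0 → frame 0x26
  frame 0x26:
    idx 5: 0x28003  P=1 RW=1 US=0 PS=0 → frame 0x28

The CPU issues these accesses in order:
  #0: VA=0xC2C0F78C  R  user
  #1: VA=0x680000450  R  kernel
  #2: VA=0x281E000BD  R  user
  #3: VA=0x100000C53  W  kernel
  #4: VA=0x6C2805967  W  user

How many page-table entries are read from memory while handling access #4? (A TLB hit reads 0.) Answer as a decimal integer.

Per-access translation:
#0 VA=0xC2C0F78C (r,user):
  lvl0: tbl 0x16, slot 3 ⇒ 0x19007 (P1/RW1/US1/PS0)
  lvl1: tbl 0x19, slot 22 ⇒ 0x1A007 (P1/RW1/US1/PS0)
  lvl2: tbl 0x1A, slot 15 ⇒ 0x1C007 (P1/RW1/US1/PS0)
  → PA=0x1C78C  (3 entries read)
#1 VA=0x680000450 (r,kernel):
  lvl0: tbl 0x16, slot 26 ⇒ 0x6F002 (P0/RW1/US0/PS0)
  ✗ PAGE_NOT_PRESENT  [1 reads]
#2 VA=0x281E000BD (r,user):
  lvl0: tbl 0x16, slot 10 ⇒ 0x1F007 (P1/RW1/US1/PS0)
  lvl1: tbl 0x1F, slot 15 ⇒ 0x57006 (P0/RW1/US1/PS0)
  ✗ PAGE_NOT_PRESENT  [2 reads]
#3 VA=0x100000C53 (w,kernel):
  lvl0: tbl 0x16, slot 4 ⇒ 0x20087 (P1/RW1/US1/PS1)
  → PA=0x20C53 (huge @L0)  (1 entries read)
#4 VA=0x6C2805967 (w,user):
  lvl0: tbl 0x16, slot 27 ⇒ 0x24007 (P1/RW1/US1/PS0)
  lvl1: tbl 0x24, slot 20 ⇒ 0x26007 (P1/RW1/US1/PS0)
  lvl2: tbl 0x26, slot 5 ⇒ 0x28003 (P1/RW1/US0/PS0)
  ✗ PROTECTION_VIOLATION  [3 reads]

Entries read for #4: 3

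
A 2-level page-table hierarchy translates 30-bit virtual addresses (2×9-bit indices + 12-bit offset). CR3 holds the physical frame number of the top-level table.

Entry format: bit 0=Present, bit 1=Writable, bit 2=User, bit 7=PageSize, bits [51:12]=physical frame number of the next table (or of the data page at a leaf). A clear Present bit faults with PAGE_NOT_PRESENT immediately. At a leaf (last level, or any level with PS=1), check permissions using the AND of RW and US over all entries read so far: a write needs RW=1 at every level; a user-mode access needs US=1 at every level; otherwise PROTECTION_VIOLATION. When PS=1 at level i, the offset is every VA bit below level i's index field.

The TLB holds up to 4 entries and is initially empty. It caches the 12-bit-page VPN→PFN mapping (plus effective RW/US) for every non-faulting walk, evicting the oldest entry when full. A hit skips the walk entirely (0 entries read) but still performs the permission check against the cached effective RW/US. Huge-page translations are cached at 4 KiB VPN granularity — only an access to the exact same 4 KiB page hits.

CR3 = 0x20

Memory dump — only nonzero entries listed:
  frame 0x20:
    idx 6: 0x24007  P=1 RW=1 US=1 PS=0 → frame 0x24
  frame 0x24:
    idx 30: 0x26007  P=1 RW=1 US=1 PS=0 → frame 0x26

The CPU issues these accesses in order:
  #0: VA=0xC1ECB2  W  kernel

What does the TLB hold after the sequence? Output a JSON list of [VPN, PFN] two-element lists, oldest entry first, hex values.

Walk each access:
#0 VA=0xC1ECB2 (w,kernel):
  lvl0: tbl 0x20, slot 6 ⇒ 0x24007 (P1/RW1/US1/PS0)
  lvl1: tbl 0x24, slot 30 ⇒ 0x26007 (P1/RW1/US1/PS0)
  ✓ 0x26CB2  — 2 lookups

TLB: [["0xC1E", "0x26"]]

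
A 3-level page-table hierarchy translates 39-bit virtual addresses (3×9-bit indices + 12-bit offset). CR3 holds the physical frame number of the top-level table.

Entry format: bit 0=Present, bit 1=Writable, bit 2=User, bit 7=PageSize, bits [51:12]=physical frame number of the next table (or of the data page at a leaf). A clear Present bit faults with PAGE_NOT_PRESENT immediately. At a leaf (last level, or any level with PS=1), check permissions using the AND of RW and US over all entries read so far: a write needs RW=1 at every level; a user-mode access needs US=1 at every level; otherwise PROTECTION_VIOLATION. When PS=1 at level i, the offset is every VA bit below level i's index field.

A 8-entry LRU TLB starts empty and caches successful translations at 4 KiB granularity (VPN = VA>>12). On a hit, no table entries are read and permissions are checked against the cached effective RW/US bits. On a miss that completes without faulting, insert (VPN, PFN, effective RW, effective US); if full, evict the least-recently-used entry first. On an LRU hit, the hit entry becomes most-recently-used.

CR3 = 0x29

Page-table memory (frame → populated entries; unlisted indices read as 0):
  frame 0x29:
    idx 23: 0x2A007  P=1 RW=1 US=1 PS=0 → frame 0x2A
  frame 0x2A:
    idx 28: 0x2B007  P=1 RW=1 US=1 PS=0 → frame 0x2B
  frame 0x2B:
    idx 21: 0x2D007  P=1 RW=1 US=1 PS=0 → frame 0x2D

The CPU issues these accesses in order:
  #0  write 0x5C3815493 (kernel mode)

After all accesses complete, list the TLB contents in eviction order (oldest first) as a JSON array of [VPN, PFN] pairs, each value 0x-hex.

Trace:
#0 VA=0x5C3815493 (w,kernel):
  L0: frame=0x29 idx=23 entry=0x2A007 [P=1 RW=1 US=1 PS=0]
  L1: frame=0x2A idx=28 entry=0x2B007 [P=1 RW=1 US=1 PS=0]
  L2: frame=0x2B idx=21 entry=0x2D007 [P=1 RW=1 US=1 PS=0]
  → PA=0x2D493  (3 entries read)

TLB: [["0x5C3815", "0x2D"]]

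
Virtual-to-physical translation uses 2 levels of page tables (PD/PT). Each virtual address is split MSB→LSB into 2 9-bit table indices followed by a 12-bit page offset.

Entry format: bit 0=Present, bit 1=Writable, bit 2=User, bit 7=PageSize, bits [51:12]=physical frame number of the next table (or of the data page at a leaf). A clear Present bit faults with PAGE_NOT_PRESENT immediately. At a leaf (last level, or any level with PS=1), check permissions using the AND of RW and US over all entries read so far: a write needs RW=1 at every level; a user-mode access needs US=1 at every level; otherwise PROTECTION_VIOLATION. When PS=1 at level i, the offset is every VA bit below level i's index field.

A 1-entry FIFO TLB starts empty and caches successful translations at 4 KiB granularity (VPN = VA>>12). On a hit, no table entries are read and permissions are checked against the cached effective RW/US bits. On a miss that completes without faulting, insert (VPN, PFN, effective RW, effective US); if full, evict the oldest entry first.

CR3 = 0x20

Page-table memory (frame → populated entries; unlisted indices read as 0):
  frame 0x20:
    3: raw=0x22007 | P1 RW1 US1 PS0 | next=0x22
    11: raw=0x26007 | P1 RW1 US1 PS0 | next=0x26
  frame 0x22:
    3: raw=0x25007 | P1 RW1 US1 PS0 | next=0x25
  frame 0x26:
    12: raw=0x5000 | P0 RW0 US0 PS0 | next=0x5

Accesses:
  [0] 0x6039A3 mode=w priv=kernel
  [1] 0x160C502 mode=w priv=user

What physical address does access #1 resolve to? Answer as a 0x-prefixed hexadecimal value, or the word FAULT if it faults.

Trace:
#0 VA=0x6039A3 (w,kernel):
  L0: frame=0x20 idx=3 entry=0x22007 [P=1 RW=1 US=1 PS=0]
  L1: frame=0x22 idx=3 entry=0x25007 [P=1 RW=1 US=1 PS=0]
  ⇒ phys 0x259A3  [2 reads]
#1 VA=0x160C502 (w,user):
  L0: frame=0x20 idx=11 entry=0x26007 [P=1 RW=1 US=1 PS=0]
  L1: frame=0x26 idx=12 entry=0x5000 [P=0 RW=0 US=0 PS=0]
  → PAGE_NOT_PRESENT  (2 entries read)

Access #1 PA: FAULT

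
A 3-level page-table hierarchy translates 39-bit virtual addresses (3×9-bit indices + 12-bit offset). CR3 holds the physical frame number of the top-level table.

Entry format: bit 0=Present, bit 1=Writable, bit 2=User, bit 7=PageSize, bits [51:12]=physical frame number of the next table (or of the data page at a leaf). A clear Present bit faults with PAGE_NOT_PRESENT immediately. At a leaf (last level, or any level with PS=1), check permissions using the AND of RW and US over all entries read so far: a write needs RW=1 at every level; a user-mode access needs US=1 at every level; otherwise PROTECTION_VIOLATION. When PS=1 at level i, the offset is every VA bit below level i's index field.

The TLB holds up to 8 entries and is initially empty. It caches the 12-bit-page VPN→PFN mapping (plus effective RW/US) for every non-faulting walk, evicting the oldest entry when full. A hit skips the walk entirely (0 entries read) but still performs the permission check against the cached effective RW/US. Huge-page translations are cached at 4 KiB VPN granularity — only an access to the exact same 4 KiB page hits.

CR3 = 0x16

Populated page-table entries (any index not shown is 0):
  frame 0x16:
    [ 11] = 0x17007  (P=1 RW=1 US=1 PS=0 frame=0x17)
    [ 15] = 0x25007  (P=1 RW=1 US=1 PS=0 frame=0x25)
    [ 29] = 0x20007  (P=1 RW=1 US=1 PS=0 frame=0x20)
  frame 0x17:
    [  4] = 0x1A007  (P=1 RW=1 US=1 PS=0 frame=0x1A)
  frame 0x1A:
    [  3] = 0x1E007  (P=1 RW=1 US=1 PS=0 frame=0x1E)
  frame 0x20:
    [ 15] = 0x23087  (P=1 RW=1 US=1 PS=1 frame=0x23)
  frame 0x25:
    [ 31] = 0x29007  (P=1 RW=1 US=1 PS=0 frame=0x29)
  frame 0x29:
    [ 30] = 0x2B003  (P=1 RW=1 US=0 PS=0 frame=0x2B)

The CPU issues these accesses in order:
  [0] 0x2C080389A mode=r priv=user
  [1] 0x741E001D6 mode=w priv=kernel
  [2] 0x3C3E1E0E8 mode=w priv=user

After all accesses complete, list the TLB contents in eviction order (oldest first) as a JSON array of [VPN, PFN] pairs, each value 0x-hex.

Trace:
#0 VA=0x2C080389A (r,user):
  L0 @0x16[11] → 0x17007  P=1,RW=1,US=1,PS=0
  L1 @0x17[4] → 0x1A007  P=1,RW=1,US=1,PS=0
  L2 @0x1A[3] → 0x1E007  P=1,RW=1,US=1,PS=0
  → PA=0x1E89A  (3 entries read)
#1 VA=0x741E001D6 (w,kernel):
  L0 @0x16[29] → 0x20007  P=1,RW=1,US=1,PS=0
  L1 @0x20[15] → 0x23087  P=1,RW=1,US=1,PS=1
  → PA=0x231D6 (huge @L1)  (2 entries read)
#2 VA=0x3C3E1E0E8 (w,user):
  L0 @0x16[15] → 0x25007  P=1,RW=1,US=1,PS=0
  L1 @0x25[31] → 0x29007  P=1,RW=1,US=1,PS=0
  L2 @0x29[30] → 0x2B003  P=1,RW=1,US=0,PS=0
  ⇒ fault: PROTECTION_VIOLATION  — 3 lookups

TLB: [["0x2C0803", "0x1E"], ["0x741E00", "0x23"]]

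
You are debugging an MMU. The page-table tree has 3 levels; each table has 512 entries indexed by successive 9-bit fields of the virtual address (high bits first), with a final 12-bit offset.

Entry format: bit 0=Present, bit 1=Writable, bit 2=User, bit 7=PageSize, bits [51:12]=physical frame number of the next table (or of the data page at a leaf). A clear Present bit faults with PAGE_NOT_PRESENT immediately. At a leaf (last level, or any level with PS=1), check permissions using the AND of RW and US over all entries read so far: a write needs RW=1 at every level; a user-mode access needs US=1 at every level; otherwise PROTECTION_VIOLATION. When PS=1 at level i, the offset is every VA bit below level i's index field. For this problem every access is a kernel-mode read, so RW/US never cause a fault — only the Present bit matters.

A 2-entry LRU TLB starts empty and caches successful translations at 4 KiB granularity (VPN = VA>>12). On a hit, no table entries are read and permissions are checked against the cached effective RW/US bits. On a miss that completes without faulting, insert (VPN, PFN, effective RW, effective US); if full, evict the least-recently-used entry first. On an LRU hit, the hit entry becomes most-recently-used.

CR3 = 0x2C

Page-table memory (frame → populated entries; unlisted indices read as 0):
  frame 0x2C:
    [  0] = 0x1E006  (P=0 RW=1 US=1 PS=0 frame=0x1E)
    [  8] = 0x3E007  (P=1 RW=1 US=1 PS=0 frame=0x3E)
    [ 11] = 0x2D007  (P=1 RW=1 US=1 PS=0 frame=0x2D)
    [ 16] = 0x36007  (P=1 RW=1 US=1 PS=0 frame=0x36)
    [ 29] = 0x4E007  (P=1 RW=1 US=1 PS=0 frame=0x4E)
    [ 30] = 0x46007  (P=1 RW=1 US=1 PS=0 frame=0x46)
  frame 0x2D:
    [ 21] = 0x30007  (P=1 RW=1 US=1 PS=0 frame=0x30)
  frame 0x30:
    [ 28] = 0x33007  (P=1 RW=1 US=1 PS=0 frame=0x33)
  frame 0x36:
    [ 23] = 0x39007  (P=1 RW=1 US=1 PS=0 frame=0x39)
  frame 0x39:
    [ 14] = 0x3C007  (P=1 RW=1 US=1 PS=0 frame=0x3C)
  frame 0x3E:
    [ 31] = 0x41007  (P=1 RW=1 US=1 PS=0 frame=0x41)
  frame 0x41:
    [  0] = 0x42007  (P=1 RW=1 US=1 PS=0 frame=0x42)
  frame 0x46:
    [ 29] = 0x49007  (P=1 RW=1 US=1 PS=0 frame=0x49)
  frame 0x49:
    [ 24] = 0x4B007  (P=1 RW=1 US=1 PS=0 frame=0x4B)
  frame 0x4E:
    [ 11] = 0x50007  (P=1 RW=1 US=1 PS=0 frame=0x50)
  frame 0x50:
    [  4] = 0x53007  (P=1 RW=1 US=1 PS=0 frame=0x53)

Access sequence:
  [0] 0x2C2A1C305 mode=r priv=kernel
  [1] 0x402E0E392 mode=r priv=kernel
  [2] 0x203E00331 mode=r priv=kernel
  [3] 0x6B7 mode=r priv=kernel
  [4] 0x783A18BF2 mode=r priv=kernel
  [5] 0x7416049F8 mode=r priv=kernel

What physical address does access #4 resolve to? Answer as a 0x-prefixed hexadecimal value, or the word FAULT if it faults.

Walk each access:
#0 VA=0x2C2A1C305 (r,kernel):
  [0] read 0x2C idx=11: raw=0x2D007 flags P=1 W=1 U=1 S=0
  [1] read 0x2D idx=21: raw=0x30007 flags P=1 W=1 U=1 S=0
  [2] read 0x30 idx=28: raw=0x33007 flags P=1 W=1 U=1 S=0
  ✓ 0x33305  — 3 lookups
#1 VA=0x402E0E392 (r,kernel):
  [0] read 0x2C idx=16: raw=0x36007 flags P=1 W=1 U=1 S=0
  [1] read 0x36 idx=23: raw=0x39007 flags P=1 W=1 U=1 S=0
  [2] read 0x39 idx=14: raw=0x3C007 flags P=1 W=1 U=1 S=0
  ✓ 0x3C392  — 3 lookups
#2 VA=0x203E00331 (r,kernel):
  [0] read 0x2C idx=8: raw=0x3E007 flags P=1 W=1 U=1 S=0
  [1] read 0x3E idx=31: raw=0x41007 flags P=1 W=1 U=1 S=0
  [2] read 0x41 idx=0: raw=0x42007 flags P=1 W=1 U=1 S=0
  ✓ 0x42331  — 3 lookups
#3 VA=0x6B7 (r,kernel):
  [0] read 0x2C idx=0: raw=0x1E006 flags P=0 W=1 U=1 S=0
  → PAGE_NOT_PRESENT  (1 entries read)
#4 VA=0x783A18BF2 (r,kernel):
  [0] read 0x2C idx=30: raw=0x46007 flags P=1 W=1 U=1 S=0
  [1] read 0x46 idx=29: raw=0x49007 flags P=1 W=1 U=1 S=0
  [2] read 0x49 idx=24: raw=0x4B007 flags P=1 W=1 U=1 S=0
  ✓ 0x4BBF2  — 3 lookups
#5 VA=0x7416049F8 (r,kernel):
  [0] read 0x2C idx=29: raw=0x4E007 flags P=1 W=1 U=1 S=0
  [1] read 0x4E idx=11: raw=0x50007 flags P=1 W=1 U=1 S=0
  [2] read 0x50 idx=4: raw=0x53007 flags P=1 W=1 U=1 S=0
  ✓ 0x539F8  — 3 lookups

Access #4 PA: 0x4BBF2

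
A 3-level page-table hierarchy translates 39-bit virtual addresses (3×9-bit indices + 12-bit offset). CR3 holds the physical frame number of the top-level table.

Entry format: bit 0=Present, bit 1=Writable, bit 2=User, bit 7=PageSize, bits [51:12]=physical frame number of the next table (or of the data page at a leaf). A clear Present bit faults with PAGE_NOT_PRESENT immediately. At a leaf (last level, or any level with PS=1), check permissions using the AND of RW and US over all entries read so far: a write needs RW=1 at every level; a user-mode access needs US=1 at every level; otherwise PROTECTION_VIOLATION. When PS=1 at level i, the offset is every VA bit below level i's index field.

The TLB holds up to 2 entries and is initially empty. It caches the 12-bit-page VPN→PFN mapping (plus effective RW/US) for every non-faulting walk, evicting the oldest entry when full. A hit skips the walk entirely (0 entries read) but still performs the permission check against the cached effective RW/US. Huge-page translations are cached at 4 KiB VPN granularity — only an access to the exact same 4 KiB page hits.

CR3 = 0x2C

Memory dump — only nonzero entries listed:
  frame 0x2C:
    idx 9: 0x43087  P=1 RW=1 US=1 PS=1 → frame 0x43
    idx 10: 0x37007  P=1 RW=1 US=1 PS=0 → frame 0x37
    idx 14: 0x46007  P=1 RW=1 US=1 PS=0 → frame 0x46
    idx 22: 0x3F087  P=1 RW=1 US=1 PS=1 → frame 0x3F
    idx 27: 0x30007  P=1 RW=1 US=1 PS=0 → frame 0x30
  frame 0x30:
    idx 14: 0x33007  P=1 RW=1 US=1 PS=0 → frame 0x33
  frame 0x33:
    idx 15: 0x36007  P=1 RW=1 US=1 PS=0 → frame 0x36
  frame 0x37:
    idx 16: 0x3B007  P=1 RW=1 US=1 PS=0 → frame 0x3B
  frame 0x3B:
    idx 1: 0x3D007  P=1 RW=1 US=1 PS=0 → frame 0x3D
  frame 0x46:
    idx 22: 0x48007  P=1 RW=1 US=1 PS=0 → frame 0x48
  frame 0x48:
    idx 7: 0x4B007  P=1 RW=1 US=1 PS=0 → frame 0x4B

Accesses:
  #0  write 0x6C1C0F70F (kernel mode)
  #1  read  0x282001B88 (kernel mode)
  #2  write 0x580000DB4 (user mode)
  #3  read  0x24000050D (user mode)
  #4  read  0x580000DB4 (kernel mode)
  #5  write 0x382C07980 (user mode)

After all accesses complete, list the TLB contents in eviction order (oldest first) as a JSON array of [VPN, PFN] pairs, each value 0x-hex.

Per-access translation:
#0 VA=0x6C1C0F70F (w,kernel):
  L0 @0x2C[27] → 0x30007  P=1,RW=1,US=1,PS=0
  L1 @0x30[14] → 0x33007  P=1,RW=1,US=1,PS=0
  L2 @0x33[15] → 0x36007  P=1,RW=1,US=1,PS=0
  ✓ 0x3670F  — 3 lookups
#1 VA=0x282001B88 (r,kernel):
  L0 @0x2C[10] → 0x37007  P=1,RW=1,US=1,PS=0
  L1 @0x37[16] → 0x3B007  P=1,RW=1,US=1,PS=0
  L2 @0x3B[1] → 0x3D007  P=1,RW=1,US=1,PS=0
  ✓ 0x3DB88  — 3 lookups
#2 VA=0x580000DB4 (w,user):
  L0 @0x2C[22] → 0x3F087  P=1,RW=1,US=1,PS=1
  ✓ 0x3FDB4 (huge @L0)  — 1 lookups
#3 VA=0x24000050D (r,user):
  L0 @0x2C[9] → 0x43087  P=1,RW=1,US=1,PS=1
  ✓ 0x4350D (huge @L0)  — 1 lookups
#4 VA=0x580000DB4 (r,kernel):
  TLB hit vpn=0x580000 → PA=0x3FDB4
#5 VA=0x382C07980 (w,user):
  L0 @0x2C[14] → 0x46007  P=1,RW=1,US=1,PS=0
  L1 @0x46[22] → 0x48007  P=1,RW=1,US=1,PS=0
  L2 @0x48[7] → 0x4B007  P=1,RW=1,US=1,PS=0
  ✓ 0x4B980  — 3 lookups

TLB: [["0x240000", "0x43"], ["0x382C07", "0x4B"]]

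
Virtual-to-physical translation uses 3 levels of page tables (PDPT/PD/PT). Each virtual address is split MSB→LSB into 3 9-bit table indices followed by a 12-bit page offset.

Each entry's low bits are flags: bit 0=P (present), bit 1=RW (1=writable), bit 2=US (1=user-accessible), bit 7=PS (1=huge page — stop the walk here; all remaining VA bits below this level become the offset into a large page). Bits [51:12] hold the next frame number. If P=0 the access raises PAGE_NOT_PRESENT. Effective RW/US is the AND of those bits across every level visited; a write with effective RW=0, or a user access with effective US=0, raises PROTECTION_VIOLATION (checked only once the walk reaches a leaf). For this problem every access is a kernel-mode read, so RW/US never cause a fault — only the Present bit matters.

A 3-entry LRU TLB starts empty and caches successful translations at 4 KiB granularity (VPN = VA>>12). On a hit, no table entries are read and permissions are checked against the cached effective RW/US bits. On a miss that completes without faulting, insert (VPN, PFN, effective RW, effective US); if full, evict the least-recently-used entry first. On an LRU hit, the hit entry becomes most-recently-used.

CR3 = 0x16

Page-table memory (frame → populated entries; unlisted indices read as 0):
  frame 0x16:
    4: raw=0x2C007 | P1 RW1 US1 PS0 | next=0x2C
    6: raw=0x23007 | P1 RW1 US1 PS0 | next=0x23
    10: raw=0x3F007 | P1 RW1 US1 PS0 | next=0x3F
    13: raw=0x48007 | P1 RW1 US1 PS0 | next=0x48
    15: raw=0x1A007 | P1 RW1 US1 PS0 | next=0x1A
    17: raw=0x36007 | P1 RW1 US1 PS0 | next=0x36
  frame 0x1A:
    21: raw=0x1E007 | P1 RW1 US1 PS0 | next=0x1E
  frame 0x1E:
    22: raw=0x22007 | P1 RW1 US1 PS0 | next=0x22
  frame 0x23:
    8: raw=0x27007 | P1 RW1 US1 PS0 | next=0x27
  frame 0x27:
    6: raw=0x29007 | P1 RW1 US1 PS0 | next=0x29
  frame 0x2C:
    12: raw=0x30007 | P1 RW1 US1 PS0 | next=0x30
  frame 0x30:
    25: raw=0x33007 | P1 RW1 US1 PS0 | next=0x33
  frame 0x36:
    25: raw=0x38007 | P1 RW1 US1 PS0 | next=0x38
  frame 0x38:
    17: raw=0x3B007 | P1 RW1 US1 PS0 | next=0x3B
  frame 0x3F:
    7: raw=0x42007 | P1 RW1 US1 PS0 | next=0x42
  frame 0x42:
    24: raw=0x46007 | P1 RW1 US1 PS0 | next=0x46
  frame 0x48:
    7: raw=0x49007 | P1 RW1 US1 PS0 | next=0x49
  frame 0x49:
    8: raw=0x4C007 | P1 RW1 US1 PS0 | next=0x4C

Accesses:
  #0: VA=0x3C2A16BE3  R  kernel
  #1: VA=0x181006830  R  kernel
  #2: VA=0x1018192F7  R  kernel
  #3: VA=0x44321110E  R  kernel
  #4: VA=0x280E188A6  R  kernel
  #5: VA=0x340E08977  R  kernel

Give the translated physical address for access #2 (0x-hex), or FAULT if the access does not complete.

Walk each access:
#0 VA=0x3C2A16BE3 (r,kernel):
  L0: frame=0x16 idx=15 entry=0x1A007 [P=1 RW=1 US=1 PS=0]
  L1: frame=0x1A idx=21 entry=0x1E007 [P=1 RW=1 US=1 PS=0]
  L2: frame=0x1E idx=22 entry=0x22007 [P=1 RW=1 US=1 PS=0]
  → PA=0x22BE3  (3 entries read)
#1 VA=0x181006830 (r,kernel):
  L0: frame=0x16 idx=6 entry=0x23007 [P=1 RW=1 US=1 PS=0]
  L1: frame=0x23 idx=8 entry=0x27007 [P=1 RW=1 US=1 PS=0]
  L2: frame=0x27 idx=6 entry=0x29007 [P=1 RW=1 US=1 PS=0]
  → PA=0x29830  (3 entries read)
#2 VA=0x1018192F7 (r,kernel):
  L0: frame=0x16 idx=4 entry=0x2C007 [P=1 RW=1 US=1 PS=0]
  L1: frame=0x2C idx=12 entry=0x30007 [P=1 RW=1 US=1 PS=0]
  L2: frame=0x30 idx=25 entry=0x33007 [P=1 RW=1 US=1 PS=0]
  → PA=0x332F7  (3 entries read)
#3 VA=0x44321110E (r,kernel):
  L0: frame=0x16 idx=17 entry=0x36007 [P=1 RW=1 US=1 PS=0]
  L1: frame=0x36 idx=25 entry=0x38007 [P=1 RW=1 US=1 PS=0]
  L2: frame=0x38 idx=17 entry=0x3B007 [P=1 RW=1 US=1 PS=0]
  → PA=0x3B10E  (3 entries read)
#4 VA=0x280E188A6 (r,kernel):
  L0: frame=0x16 idx=10 entry=0x3F007 [P=1 RW=1 US=1 PS=0]
  L1: frame=0x3F idx=7 entry=0x42007 [P=1 RW=1 US=1 PS=0]
  L2: frame=0x42 idx=24 entry=0x46007 [P=1 RW=1 US=1 PS=0]
  → PA=0x468A6  (3 entries read)
#5 VA=0x340E08977 (r,kernel):
  L0: frame=0x16 idx=13 entry=0x48007 [P=1 RW=1 US=1 PS=0]
  L1: frame=0x48 idx=7 entry=0x49007 [P=1 RW=1 US=1 PS=0]
  L2: frame=0x49 idx=8 entry=0x4C007 [P=1 RW=1 US=1 PS=0]
  → PA=0x4C977  (3 entries read)

Access #2 PA: 0x332F7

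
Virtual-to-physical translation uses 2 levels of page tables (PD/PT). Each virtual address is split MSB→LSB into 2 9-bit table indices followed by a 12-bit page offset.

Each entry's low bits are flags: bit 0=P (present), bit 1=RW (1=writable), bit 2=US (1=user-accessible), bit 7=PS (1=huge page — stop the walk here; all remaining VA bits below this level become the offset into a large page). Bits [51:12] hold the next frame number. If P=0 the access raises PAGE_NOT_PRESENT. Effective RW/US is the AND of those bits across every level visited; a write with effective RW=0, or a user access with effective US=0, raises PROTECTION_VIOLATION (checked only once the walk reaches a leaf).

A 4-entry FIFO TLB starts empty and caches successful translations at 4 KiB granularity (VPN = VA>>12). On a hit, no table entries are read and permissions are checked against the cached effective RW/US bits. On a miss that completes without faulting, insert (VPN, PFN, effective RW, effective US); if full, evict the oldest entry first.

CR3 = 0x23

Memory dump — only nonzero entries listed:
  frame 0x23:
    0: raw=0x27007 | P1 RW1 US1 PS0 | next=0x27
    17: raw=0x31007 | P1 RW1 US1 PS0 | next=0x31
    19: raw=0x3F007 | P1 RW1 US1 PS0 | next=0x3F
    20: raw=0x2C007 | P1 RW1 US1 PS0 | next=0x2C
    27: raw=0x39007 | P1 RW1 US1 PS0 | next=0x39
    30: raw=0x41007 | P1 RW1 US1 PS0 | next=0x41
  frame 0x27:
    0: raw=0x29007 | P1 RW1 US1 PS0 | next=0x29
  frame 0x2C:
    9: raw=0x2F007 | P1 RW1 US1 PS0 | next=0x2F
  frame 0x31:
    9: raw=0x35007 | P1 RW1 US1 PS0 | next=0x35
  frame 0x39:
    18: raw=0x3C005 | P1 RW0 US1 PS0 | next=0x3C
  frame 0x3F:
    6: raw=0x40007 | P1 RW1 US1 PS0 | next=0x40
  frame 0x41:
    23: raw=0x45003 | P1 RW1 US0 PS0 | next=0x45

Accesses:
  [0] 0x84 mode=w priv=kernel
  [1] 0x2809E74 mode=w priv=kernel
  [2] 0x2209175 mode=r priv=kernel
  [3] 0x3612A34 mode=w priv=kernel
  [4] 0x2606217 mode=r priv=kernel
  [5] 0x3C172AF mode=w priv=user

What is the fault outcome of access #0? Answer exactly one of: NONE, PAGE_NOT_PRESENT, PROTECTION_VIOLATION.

Walk each access:
#0 VA=0x84 (w,kernel):
  [0] read 0x23 idx=0: raw=0x27007 flags P=1 W=1 U=1 S=0
  [1] read 0x27 idx=0: raw=0x29007 flags P=1 W=1 U=1 S=0
  → PA=0x29084  (2 entries read)
#1 VA=0x2809E74 (w,kernel):
  [0] read 0x23 idx=20: raw=0x2C007 flags P=1 W=1 U=1 S=0
  [1] read 0x2C idx=9: raw=0x2F007 flags P=1 W=1 U=1 S=0
  → PA=0x2FE74  (2 entries read)
#2 VA=0x2209175 (r,kernel):
  [0] read 0x23 idx=17: raw=0x31007 flags P=1 W=1 U=1 S=0
  [1] read 0x31 idx=9: raw=0x35007 flags P=1 W=1 U=1 S=0
  → PA=0x35175  (2 entries read)
#3 VA=0x3612A34 (w,kernel):
  [0] read 0x23 idx=27: raw=0x39007 flags P=1 W=1 U=1 S=0
  [1] read 0x39 idx=18: raw=0x3C005 flags P=1 W=0 U=1 S=0
  → PROTECTION_VIOLATION  (2 entries read)
#4 VA=0x2606217 (r,kernel):
  [0] read 0x23 idx=19: raw=0x3F007 flags P=1 W=1 U=1 S=0
  [1] read 0x3F idx=6: raw=0x40007 flags P=1 W=1 U=1 S=0
  → PA=0x40217  (2 entries read)
#5 VA=0x3C172AF (w,user):
  [0] read 0x23 idx=30: raw=0x41007 flags P=1 W=1 U=1 S=0
  [1] read 0x41 idx=23: raw=0x45003 flags P=1 W=1 U=0 S=0
  → PROTECTION_VIOLATION  (2 entries read)

Access #0 fault: NONE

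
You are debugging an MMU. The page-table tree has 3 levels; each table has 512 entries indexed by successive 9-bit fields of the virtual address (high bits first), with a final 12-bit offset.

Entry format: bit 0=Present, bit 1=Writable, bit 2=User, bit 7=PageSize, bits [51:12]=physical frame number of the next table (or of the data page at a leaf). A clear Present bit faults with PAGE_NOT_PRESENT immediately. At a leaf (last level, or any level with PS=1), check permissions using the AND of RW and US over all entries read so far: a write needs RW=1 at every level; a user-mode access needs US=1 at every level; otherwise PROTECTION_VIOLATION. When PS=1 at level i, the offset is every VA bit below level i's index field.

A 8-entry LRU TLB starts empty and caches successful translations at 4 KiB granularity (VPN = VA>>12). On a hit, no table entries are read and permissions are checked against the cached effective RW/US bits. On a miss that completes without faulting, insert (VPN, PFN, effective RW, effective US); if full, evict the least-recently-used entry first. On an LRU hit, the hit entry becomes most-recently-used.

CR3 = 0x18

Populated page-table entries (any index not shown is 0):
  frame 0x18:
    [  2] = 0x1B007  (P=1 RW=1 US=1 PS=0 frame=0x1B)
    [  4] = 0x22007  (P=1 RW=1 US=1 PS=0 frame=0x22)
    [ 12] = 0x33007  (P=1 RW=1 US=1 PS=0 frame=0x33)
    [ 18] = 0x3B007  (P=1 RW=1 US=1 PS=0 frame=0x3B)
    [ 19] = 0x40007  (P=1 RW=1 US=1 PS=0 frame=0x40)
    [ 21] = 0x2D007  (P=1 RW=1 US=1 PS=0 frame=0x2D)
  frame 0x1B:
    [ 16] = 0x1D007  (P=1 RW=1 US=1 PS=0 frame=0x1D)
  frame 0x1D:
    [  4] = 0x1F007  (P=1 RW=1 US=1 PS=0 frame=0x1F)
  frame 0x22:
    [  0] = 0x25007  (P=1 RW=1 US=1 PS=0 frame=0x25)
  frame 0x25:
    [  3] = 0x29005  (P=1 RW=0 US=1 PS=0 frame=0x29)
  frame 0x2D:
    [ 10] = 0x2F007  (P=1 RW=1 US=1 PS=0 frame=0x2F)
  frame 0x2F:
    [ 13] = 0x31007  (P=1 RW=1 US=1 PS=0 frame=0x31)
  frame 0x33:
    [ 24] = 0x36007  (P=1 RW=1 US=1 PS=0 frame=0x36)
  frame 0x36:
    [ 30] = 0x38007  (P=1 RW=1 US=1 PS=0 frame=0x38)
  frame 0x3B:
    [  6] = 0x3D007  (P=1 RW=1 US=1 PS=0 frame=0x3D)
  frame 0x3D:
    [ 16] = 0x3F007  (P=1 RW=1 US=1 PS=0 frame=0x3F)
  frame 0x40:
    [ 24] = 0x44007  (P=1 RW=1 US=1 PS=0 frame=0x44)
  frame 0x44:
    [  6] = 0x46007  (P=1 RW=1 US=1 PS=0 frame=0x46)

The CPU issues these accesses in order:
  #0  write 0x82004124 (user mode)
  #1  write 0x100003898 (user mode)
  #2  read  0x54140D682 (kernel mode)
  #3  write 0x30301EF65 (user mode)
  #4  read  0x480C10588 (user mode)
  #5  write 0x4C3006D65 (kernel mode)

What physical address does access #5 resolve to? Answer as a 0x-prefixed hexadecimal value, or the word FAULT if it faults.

Trace:
#0 VA=0x82004124 (w,user):
  L0: frame=0x18 idx=2 entry=0x1B007 [P=1 RW=1 US=1 PS=0]
  L1: frame=0x1B idx=16 entry=0x1D007 [P=1 RW=1 US=1 PS=0]
  L2: frame=0x1D idx=4 entry=0x1F007 [P=1 RW=1 US=1 PS=0]
  → PA=0x1F124  (3 entries read)
#1 VA=0x100003898 (w,user):
  L0: frame=0x18 idx=4 entry=0x22007 [P=1 RW=1 US=1 PS=0]
  L1: frame=0x22 idx=0 entry=0x25007 [P=1 RW=1 US=1 PS=0]
  L2: frame=0x25 idx=3 entry=0x29005 [P=1 RW=0 US=1 PS=0]
  ⇒ fault: PROTECTION_VIOLATION  — 3 lookups
#2 VA=0x54140D682 (r,kernel):
  L0: frame=0x18 idx=21 entry=0x2D007 [P=1 RW=1 US=1 PS=0]
  L1: frame=0x2D idx=10 entry=0x2F007 [P=1 RW=1 US=1 PS=0]
  L2: frame=0x2F idx=13 entry=0x31007 [P=1 RW=1 US=1 PS=0]
  → PA=0x31682  (3 entries read)
#3 VA=0x30301EF65 (w,user):
  L0: frame=0x18 idx=12 entry=0x33007 [P=1 RW=1 US=1 PS=0]
  L1: frame=0x33 idx=24 entry=0x36007 [P=1 RW=1 US=1 PS=0]
  L2: frame=0x36 idx=30 entry=0x38007 [P=1 RW=1 US=1 PS=0]
  → PA=0x38F65  (3 entries read)
#4 VA=0x480C10588 (r,user):
  L0: frame=0x18 idx=18 entry=0x3B007 [P=1 RW=1 US=1 PS=0]
  L1: frame=0x3B idx=6 entry=0x3D007 [P=1 RW=1 US=1 PS=0]
  L2: frame=0x3D idx=16 entry=0x3F007 [P=1 RW=1 US=1 PS=0]
  → PA=0x3F588  (3 entries read)
#5 VA=0x4C3006D65 (w,kernel):
  L0: frame=0x18 idx=19 entry=0x40007 [P=1 RW=1 US=1 PS=0]
  L1: frame=0x40 idx=24 entry=0x44007 [P=1 RW=1 US=1 PS=0]
  L2: frame=0x44 idx=6 entry=0x46007 [P=1 RW=1 US=1 PS=0]
  → PA=0x46D65  (3 entries read)

Access #5 PA: 0x46D65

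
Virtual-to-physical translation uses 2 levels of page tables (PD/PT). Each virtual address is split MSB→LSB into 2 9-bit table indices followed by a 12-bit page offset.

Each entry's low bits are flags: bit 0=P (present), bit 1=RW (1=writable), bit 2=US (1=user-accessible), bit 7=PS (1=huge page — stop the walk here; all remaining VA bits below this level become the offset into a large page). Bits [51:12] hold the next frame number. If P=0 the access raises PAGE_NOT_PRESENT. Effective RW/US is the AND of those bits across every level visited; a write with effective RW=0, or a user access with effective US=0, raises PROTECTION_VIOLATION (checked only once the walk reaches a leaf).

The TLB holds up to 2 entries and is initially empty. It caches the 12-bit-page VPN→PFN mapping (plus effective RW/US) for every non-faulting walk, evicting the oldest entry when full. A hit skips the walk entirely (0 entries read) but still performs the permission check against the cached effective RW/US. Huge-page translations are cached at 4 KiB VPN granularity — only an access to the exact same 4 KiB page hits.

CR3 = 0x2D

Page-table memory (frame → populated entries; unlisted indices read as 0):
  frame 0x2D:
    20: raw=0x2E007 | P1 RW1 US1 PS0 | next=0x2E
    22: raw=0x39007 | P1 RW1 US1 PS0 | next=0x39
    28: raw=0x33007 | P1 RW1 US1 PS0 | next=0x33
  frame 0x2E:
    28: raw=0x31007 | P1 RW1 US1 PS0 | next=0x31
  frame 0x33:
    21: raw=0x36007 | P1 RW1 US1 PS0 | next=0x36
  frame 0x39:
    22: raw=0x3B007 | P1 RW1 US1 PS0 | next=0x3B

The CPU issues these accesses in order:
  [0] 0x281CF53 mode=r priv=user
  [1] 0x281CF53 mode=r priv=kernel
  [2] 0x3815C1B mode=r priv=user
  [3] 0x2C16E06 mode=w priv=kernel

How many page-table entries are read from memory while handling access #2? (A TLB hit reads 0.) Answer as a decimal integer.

Walk each access:
#0 VA=0x281CF53 (r,user):
  [0] read 0x2D idx=20: raw=0x2E007 flags P=1 W=1 U=1 S=0
  [1] read 0x2E idx=28: raw=0x31007 flags P=1 W=1 U=1 S=0
  ⇒ phys 0x31F53  [2 reads]
#1 VA=0x281CF53 (r,kernel):
  TLB hit vpn=0x281C → PA=0x31F53
#2 VA=0x3815C1B (r,user):
  [0] read 0x2D idx=28: raw=0x33007 flags P=1 W=1 U=1 S=0
  [1] read 0x33 idx=21: raw=0x36007 flags P=1 W=1 U=1 S=0
  ⇒ phys 0x36C1B  [2 reads]
#3 VA=0x2C16E06 (w,kernel):
  [0] read 0x2D idx=22: raw=0x39007 flags P=1 W=1 U=1 S=0
  [1] read 0x39 idx=22: raw=0x3B007 flags P=1 W=1 U=1 S=0
  ⇒ phys 0x3BE06  [2 reads]

Entries read for #2: 2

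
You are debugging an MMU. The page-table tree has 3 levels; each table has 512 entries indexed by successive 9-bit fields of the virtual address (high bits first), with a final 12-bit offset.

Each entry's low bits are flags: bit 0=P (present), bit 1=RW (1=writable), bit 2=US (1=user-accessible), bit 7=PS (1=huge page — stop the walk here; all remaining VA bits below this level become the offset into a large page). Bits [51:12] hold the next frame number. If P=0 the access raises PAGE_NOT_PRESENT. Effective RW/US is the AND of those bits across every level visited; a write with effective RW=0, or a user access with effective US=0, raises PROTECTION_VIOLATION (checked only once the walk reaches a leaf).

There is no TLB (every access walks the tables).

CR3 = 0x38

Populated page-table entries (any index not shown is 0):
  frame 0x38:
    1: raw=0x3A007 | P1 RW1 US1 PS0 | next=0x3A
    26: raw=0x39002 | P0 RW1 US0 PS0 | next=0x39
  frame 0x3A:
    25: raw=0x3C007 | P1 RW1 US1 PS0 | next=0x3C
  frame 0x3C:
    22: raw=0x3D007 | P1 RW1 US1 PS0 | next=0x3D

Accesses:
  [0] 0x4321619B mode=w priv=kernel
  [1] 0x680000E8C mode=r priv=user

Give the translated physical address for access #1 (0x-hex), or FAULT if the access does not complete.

Per-access translation:
#0 VA=0x4321619B (w,kernel):
  L0: frame=0x38 idx=1 entry=0x3A007 [P=1 RW=1 US=1 PS=0]
  L1: frame=0x3A idx=25 entry=0x3C007 [P=1 RW=1 US=1 PS=0]
  L2: frame=0x3C idx=22 entry=0x3D007 [P=1 RW=1 US=1 PS=0]
  → PA=0x3D19B  (3 entries read)
#1 VA=0x680000E8C (r,user):
  L0: frame=0x38 idx=26 entry=0x39002 [P=0 RW=1 US=0 PS=0]
  → PAGE_NOT_PRESENT  (1 entries read)

Access #1 PA: FAULT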